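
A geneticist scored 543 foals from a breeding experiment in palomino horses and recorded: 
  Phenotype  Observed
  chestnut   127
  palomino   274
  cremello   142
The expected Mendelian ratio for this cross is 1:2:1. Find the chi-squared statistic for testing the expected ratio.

0.875

The 1:2:1 ratio has 4 parts, so with N = 543 the expected counts are:
  chestnut: 543 × 1/4 = 135.75
  palomino: 543 × 2/4 = 271.5
  cremello: 543 × 1/4 = 135.75
χ² = Σ (O − E)² / E
  chestnut: (127 − 135.75)² / 135.75 = 0.5640
  palomino: (274 − 271.5)² / 271.5 = 0.0230
  cremello: (142 − 135.75)² / 135.75 = 0.2878
χ² = 0.5640 + 0.0230 + 0.2878 = 0.8748 ≈ 0.875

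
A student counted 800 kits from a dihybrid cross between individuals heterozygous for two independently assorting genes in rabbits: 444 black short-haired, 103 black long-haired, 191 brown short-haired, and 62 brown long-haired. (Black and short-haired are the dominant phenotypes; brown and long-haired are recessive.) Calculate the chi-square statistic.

A dihybrid F₂ with independent assortment and complete dominance at both loci gives a 9:3:3:1 phenotypic ratio.
The 9:3:3:1 ratio has 16 parts, so with N = 800 the expected counts are:
  black short-haired: 800 × 9/16 = 450
  black long-haired: 800 × 3/16 = 150
  brown short-haired: 800 × 3/16 = 150
  brown long-haired: 800 × 1/16 = 50
χ² = Σ (O − E)² / E
  black short-haired: (444 − 450)² / 450 = 0.0800
  black long-haired: (103 − 150)² / 150 = 14.7267
  brown short-haired: (191 − 150)² / 150 = 11.2067
  brown long-haired: (62 − 50)² / 50 = 2.8800
χ² = 0.0800 + 14.7267 + 11.2067 + 2.8800 = 28.8934 ≈ 28.893

28.893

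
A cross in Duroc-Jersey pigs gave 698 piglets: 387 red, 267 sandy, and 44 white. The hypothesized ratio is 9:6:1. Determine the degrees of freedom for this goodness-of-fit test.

A goodness-of-fit test with 3 phenotype classes has df = 3 − 1 = 2.

2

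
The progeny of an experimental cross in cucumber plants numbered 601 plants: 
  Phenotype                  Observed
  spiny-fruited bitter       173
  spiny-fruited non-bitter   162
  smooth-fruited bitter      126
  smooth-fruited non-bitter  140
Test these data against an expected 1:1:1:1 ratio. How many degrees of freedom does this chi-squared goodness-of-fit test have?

A goodness-of-fit test with 4 phenotype classes has df = 4 − 1 = 3.

3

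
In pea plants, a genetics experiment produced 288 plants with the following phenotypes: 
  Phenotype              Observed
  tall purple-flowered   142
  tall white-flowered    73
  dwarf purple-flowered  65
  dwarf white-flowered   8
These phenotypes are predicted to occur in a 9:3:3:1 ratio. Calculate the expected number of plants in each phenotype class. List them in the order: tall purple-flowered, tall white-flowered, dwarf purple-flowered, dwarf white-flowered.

Total ratio parts = 16. Expected numbers out of 288:
  tall purple-flowered: 288 × 9/16 = 162
  tall white-flowered: 288 × 3/16 = 54
  dwarf purple-flowered: 288 × 3/16 = 54
  dwarf white-flowered: 288 × 1/16 = 18

162, 54, 54, 18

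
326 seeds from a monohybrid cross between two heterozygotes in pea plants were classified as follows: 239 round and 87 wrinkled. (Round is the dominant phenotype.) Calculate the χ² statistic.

0.495

For a monohybrid cross between heterozygotes with complete dominance, the expected phenotypic ratio is 3:1.
Under the 3:1 hypothesis (Σ ratio = 4, N = 326):
  round: 326 × 3/4 = 244.5
  wrinkled: 326 × 1/4 = 81.5
χ² = Σ (O − E)² / E
  round: (239 − 244.5)² / 244.5 = 0.1237
  wrinkled: (87 − 81.5)² / 81.5 = 0.3712
χ² = 0.1237 + 0.3712 = 0.4949 ≈ 0.495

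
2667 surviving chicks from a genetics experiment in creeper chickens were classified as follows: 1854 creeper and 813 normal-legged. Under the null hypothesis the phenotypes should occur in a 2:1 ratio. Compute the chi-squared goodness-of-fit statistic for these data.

Under the 2:1 hypothesis (Σ ratio = 3, N = 2667):
  creeper: 2667 × 2/3 = 1778
  normal-legged: 2667 × 1/3 = 889
χ² = Σ (O − E)² / E
  creeper: (1854 − 1778)² / 1778 = 3.2486
  normal-legged: (813 − 889)² / 889 = 6.4972
χ² = 3.2486 + 6.4972 = 9.7458 ≈ 9.746

9.746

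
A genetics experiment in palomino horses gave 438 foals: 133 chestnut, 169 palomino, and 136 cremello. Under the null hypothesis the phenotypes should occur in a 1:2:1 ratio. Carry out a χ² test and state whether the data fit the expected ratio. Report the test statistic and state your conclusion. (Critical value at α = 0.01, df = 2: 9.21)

22.872; not consistent

Total ratio parts = 4. Expected numbers out of 438:
  chestnut: 438 × 1/4 = 109.5
  palomino: 438 × 2/4 = 219
  cremello: 438 × 1/4 = 109.5
χ² = Σ (O − E)² / E
  chestnut: (133 − 109.5)² / 109.5 = 5.0434
  palomino: (169 − 219)² / 219 = 11.4155
  cremello: (136 − 109.5)² / 109.5 = 6.4132
χ² = 5.0434 + 11.4155 + 6.4132 = 22.8721 ≈ 22.872
Degrees of freedom = 3 − 1 = 2; critical value at α = 0.01 is 9.21.
Since 22.872 > 9.21, we reject the null hypothesis — the data do not fit the 1:2:1 ratio.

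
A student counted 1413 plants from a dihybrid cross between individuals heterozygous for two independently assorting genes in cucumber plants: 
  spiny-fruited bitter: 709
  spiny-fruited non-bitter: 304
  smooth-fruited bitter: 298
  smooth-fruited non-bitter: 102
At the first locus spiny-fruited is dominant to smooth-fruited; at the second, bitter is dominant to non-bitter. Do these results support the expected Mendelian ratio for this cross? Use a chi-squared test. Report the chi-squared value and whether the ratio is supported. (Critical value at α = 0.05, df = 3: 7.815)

A dihybrid F₂ with independent assortment and complete dominance at both loci gives a 9:3:3:1 phenotypic ratio.
The 9:3:3:1 ratio has 16 parts, so with N = 1413 the expected counts are:
  spiny-fruited bitter: 1413 × 9/16 = 794.8125
  spiny-fruited non-bitter: 1413 × 3/16 = 264.9375
  smooth-fruited bitter: 1413 × 3/16 = 264.9375
  smooth-fruited non-bitter: 1413 × 1/16 = 88.3125
χ² = Σ (O − E)² / E
  spiny-fruited bitter: (709 − 794.8125)² / 794.8125 = 9.2648
  spiny-fruited non-bitter: (304 − 264.9375)² / 264.9375 = 5.7594
  smooth-fruited bitter: (298 − 264.9375)² / 264.9375 = 4.1260
  smooth-fruited non-bitter: (102 − 88.3125)² / 88.3125 = 2.1214
χ² = 9.2648 + 5.7594 + 4.1260 + 2.1214 = 21.2716 ≈ 21.272
Degrees of freedom = 4 − 1 = 3; critical value at α = 0.05 is 7.815.
Since 21.272 > 7.815, we reject the null hypothesis — the data do not fit the 9:3:3:1 ratio.

21.272; not consistent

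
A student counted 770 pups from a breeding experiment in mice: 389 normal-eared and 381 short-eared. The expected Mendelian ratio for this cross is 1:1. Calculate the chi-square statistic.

Expected counts for N = 770 under a 1:1 ratio (total parts = 2):
  normal-eared: 770 × 1/2 = 385
  short-eared: 770 × 1/2 = 385
χ² = Σ (O − E)² / E
  normal-eared: (389 − 385)² / 385 = 0.0416
  short-eared: (381 − 385)² / 385 = 0.0416
χ² = 0.0416 + 0.0416 = 0.0832 ≈ 0.083

0.083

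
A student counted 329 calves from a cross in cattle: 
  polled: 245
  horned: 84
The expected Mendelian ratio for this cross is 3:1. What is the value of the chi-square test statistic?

Expected counts for N = 329 under a 3:1 ratio (total parts = 4):
  polled: 329 × 3/4 = 246.75
  horned: 329 × 1/4 = 82.25
χ² = Σ (O − E)² / E
  polled: (245 − 246.75)² / 246.75 = 0.0124
  horned: (84 − 82.25)² / 82.25 = 0.0372
χ² = 0.0124 + 0.0372 = 0.0496 ≈ 0.050

0.050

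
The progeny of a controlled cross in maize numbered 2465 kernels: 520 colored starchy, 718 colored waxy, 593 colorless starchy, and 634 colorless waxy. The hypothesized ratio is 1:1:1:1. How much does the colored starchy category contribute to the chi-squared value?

15.033

Expected counts for N = 2465 under a 1:1:1:1 ratio (total parts = 4):
  colored starchy: 2465 × 1/4 = 616.25
  colored waxy: 2465 × 1/4 = 616.25
  colorless starchy: 2465 × 1/4 = 616.25
  colorless waxy: 2465 × 1/4 = 616.25
Contribution of colored starchy: (520 − 616.25)² / 616.25 = 15.0330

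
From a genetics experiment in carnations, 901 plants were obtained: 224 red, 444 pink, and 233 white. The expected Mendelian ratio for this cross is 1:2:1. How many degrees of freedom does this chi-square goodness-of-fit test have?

2

A goodness-of-fit test with 3 phenotype classes has df = 3 − 1 = 2.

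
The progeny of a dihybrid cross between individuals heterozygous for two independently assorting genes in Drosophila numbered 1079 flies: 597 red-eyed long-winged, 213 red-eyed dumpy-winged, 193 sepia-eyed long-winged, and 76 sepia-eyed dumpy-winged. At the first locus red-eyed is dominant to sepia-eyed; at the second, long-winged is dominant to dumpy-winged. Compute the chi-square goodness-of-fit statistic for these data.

A dihybrid F₂ with independent assortment and complete dominance at both loci gives a 9:3:3:1 phenotypic ratio.
The 9:3:3:1 ratio has 16 parts, so with N = 1079 the expected counts are:
  red-eyed long-winged: 1079 × 9/16 = 606.9375
  red-eyed dumpy-winged: 1079 × 3/16 = 202.3125
  sepia-eyed long-winged: 1079 × 3/16 = 202.3125
  sepia-eyed dumpy-winged: 1079 × 1/16 = 67.4375
χ² = Σ (O − E)² / E
  red-eyed long-winged: (597 − 606.9375)² / 606.9375 = 0.1627
  red-eyed dumpy-winged: (213 − 202.3125)² / 202.3125 = 0.5646
  sepia-eyed long-winged: (193 − 202.3125)² / 202.3125 = 0.4287
  sepia-eyed dumpy-winged: (76 − 67.4375)² / 67.4375 = 1.0872
χ² = 0.1627 + 0.5646 + 0.4287 + 1.0872 = 2.2432 ≈ 2.243

2.243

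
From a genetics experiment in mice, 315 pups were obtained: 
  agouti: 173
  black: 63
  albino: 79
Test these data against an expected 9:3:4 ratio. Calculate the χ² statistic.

The 9:3:4 ratio has 16 parts, so with N = 315 the expected counts are:
  agouti: 315 × 9/16 = 177.1875
  black: 315 × 3/16 = 59.0625
  albino: 315 × 4/16 = 78.75
χ² = Σ (O − E)² / E
  agouti: (173 − 177.1875)² / 177.1875 = 0.0990
  black: (63 − 59.0625)² / 59.0625 = 0.2625
  albino: (79 − 78.75)² / 78.75 = 0.0008
χ² = 0.0990 + 0.2625 + 0.0008 = 0.3623 ≈ 0.362

0.362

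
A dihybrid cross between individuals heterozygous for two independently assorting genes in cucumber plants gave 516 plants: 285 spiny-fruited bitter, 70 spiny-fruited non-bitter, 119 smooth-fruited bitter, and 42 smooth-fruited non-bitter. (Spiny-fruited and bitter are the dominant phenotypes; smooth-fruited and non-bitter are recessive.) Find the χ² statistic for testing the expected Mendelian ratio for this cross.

A dihybrid F₂ with independent assortment and complete dominance at both loci gives a 9:3:3:1 phenotypic ratio.
Expected counts for N = 516 under a 9:3:3:1 ratio (total parts = 16):
  spiny-fruited bitter: 516 × 9/16 = 290.25
  spiny-fruited non-bitter: 516 × 3/16 = 96.75
  smooth-fruited bitter: 516 × 3/16 = 96.75
  smooth-fruited non-bitter: 516 × 1/16 = 32.25
χ² = Σ (O − E)² / E
  spiny-fruited bitter: (285 − 290.25)² / 290.25 = 0.0950
  spiny-fruited non-bitter: (70 − 96.75)² / 96.75 = 7.3960
  smooth-fruited bitter: (119 − 96.75)² / 96.75 = 5.1169
  smooth-fruited non-bitter: (42 − 32.25)² / 32.25 = 2.9477
χ² = 0.0950 + 7.3960 + 5.1169 + 2.9477 = 15.5556 ≈ 15.556

15.556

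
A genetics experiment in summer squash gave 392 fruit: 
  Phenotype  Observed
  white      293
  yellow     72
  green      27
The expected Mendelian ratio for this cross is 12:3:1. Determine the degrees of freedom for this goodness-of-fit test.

A goodness-of-fit test with 3 phenotype classes has df = 3 − 1 = 2.

2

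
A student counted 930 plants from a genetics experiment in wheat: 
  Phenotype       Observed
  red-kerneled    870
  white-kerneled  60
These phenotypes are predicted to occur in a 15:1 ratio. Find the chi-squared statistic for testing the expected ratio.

The 15:1 ratio has 16 parts, so with N = 930 the expected counts are:
  red-kerneled: 930 × 15/16 = 871.875
  white-kerneled: 930 × 1/16 = 58.125
χ² = Σ (O − E)² / E
  red-kerneled: (870 − 871.875)² / 871.875 = 0.0040
  white-kerneled: (60 − 58.125)² / 58.125 = 0.0605
χ² = 0.0040 + 0.0605 = 0.0645 ≈ 0.065

0.065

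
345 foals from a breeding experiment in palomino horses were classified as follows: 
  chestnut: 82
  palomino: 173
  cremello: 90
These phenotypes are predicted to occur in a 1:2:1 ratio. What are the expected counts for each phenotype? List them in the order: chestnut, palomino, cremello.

86.25, 172.5, 86.25

The 1:2:1 ratio has 4 parts, so with N = 345 the expected counts are:
  chestnut: 345 × 1/4 = 86.25
  palomino: 345 × 2/4 = 172.5
  cremello: 345 × 1/4 = 86.25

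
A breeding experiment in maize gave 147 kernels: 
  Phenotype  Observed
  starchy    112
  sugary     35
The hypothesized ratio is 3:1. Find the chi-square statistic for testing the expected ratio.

0.111

Expected counts for N = 147 under a 3:1 ratio (total parts = 4):
  starchy: 147 × 3/4 = 110.25
  sugary: 147 × 1/4 = 36.75
χ² = Σ (O − E)² / E
  starchy: (112 − 110.25)² / 110.25 = 0.0278
  sugary: (35 − 36.75)² / 36.75 = 0.0833
χ² = 0.0278 + 0.0833 = 0.1111 ≈ 0.111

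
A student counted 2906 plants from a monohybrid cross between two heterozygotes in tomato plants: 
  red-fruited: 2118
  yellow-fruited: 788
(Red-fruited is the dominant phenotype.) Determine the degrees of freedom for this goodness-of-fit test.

1

For a monohybrid cross between heterozygotes with complete dominance, the expected phenotypic ratio is 3:1.
A goodness-of-fit test with 2 phenotype classes has df = 2 − 1 = 1.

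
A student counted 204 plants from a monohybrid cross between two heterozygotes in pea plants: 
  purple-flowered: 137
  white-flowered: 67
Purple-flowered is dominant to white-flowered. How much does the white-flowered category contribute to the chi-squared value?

For a monohybrid cross between heterozygotes with complete dominance, the expected phenotypic ratio is 3:1.
Expected counts for N = 204 under a 3:1 ratio (total parts = 4):
  purple-flowered: 204 × 3/4 = 153
  white-flowered: 204 × 1/4 = 51
Contribution of white-flowered: (67 − 51)² / 51 = 5.0196

5.020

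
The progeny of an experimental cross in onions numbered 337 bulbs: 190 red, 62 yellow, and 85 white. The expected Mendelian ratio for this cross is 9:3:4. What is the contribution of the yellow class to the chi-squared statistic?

0.022

The 9:3:4 ratio has 16 parts, so with N = 337 the expected counts are:
  red: 337 × 9/16 = 189.5625
  yellow: 337 × 3/16 = 63.1875
  white: 337 × 4/16 = 84.25
Contribution of yellow: (62 − 63.1875)² / 63.1875 = 0.0223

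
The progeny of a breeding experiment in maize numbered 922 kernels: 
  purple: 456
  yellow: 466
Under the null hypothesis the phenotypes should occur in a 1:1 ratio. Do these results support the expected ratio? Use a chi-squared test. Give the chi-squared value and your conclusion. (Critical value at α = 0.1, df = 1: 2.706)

The 1:1 ratio has 2 parts, so with N = 922 the expected counts are:
  purple: 922 × 1/2 = 461
  yellow: 922 × 1/2 = 461
χ² = Σ (O − E)² / E
  purple: (456 − 461)² / 461 = 0.0542
  yellow: (466 − 461)² / 461 = 0.0542
χ² = 0.0542 + 0.0542 = 0.1084 ≈ 0.108
Degrees of freedom = 2 − 1 = 1; critical value at α = 0.1 is 2.706.
Since 0.108 < 2.706, we fail to reject the null hypothesis — the data are consistent with the 1:1 ratio.

0.108; consistent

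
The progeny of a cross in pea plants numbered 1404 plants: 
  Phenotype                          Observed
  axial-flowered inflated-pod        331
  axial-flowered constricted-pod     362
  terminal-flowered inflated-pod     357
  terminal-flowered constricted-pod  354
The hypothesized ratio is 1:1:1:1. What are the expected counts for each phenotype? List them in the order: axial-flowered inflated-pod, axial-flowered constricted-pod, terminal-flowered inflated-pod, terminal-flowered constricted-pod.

The 1:1:1:1 ratio has 4 parts, so with N = 1404 the expected counts are:
  axial-flowered inflated-pod: 1404 × 1/4 = 351
  axial-flowered constricted-pod: 1404 × 1/4 = 351
  terminal-flowered inflated-pod: 1404 × 1/4 = 351
  terminal-flowered constricted-pod: 1404 × 1/4 = 351

351, 351, 351, 351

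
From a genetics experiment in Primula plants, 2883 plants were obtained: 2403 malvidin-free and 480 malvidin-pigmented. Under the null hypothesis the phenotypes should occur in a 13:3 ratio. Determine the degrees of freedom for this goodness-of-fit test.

A goodness-of-fit test with 2 phenotype classes has df = 2 − 1 = 1.

1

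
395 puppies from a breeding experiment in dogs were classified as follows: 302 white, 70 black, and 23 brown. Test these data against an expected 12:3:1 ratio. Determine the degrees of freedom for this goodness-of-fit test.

A goodness-of-fit test with 3 phenotype classes has df = 3 − 1 = 2.

2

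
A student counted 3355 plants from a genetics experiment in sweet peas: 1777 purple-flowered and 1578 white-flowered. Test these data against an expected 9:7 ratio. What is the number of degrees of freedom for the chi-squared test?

A goodness-of-fit test with 2 phenotype classes has df = 2 − 1 = 1.

1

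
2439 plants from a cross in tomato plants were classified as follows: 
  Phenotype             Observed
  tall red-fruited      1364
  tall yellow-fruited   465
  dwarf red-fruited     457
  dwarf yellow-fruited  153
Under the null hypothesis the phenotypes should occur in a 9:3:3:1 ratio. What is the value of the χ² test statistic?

Under the 9:3:3:1 hypothesis (Σ ratio = 16, N = 2439):
  tall red-fruited: 2439 × 9/16 = 1371.9375
  tall yellow-fruited: 2439 × 3/16 = 457.3125
  dwarf red-fruited: 2439 × 3/16 = 457.3125
  dwarf yellow-fruited: 2439 × 1/16 = 152.4375
χ² = Σ (O − E)² / E
  tall red-fruited: (1364 − 1371.9375)² / 1371.9375 = 0.0459
  tall yellow-fruited: (465 − 457.3125)² / 457.3125 = 0.1292
  dwarf red-fruited: (457 − 457.3125)² / 457.3125 = 0.0002
  dwarf yellow-fruited: (153 − 152.4375)² / 152.4375 = 0.0021
χ² = 0.0459 + 0.1292 + 0.0002 + 0.0021 = 0.1774 ≈ 0.177

0.177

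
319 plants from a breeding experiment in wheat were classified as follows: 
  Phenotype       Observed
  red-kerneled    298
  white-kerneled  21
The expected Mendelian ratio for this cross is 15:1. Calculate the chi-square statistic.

Under the 15:1 hypothesis (Σ ratio = 16, N = 319):
  red-kerneled: 319 × 15/16 = 299.0625
  white-kerneled: 319 × 1/16 = 19.9375
χ² = Σ (O − E)² / E
  red-kerneled: (298 − 299.0625)² / 299.0625 = 0.0038
  white-kerneled: (21 − 19.9375)² / 19.9375 = 0.0566
χ² = 0.0038 + 0.0566 = 0.0604 ≈ 0.060

0.060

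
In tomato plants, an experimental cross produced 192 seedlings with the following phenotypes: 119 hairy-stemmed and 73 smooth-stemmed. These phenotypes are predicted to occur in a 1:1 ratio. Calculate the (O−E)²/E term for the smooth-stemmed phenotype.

Under the 1:1 hypothesis (Σ ratio = 2, N = 192):
  hairy-stemmed: 192 × 1/2 = 96
  smooth-stemmed: 192 × 1/2 = 96
Contribution of smooth-stemmed: (73 − 96)² / 96 = 5.5104

5.510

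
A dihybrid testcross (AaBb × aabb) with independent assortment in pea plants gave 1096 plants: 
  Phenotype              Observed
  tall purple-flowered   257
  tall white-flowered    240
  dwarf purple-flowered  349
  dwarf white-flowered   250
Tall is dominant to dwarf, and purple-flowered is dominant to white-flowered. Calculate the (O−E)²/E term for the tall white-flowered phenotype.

A dihybrid testcross with independent assortment gives a 1:1:1:1 ratio.
Expected counts for N = 1096 under a 1:1:1:1 ratio (total parts = 4):
  tall purple-flowered: 1096 × 1/4 = 274
  tall white-flowered: 1096 × 1/4 = 274
  dwarf purple-flowered: 1096 × 1/4 = 274
  dwarf white-flowered: 1096 × 1/4 = 274
Contribution of tall white-flowered: (240 − 274)² / 274 = 4.2190

4.219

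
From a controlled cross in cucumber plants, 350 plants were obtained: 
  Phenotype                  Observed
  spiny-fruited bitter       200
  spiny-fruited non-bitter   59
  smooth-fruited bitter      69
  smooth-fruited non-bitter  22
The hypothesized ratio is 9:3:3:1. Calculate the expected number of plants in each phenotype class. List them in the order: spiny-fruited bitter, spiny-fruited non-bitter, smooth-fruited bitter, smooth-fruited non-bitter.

Expected counts for N = 350 under a 9:3:3:1 ratio (total parts = 16):
  spiny-fruited bitter: 350 × 9/16 = 196.875
  spiny-fruited non-bitter: 350 × 3/16 = 65.625
  smooth-fruited bitter: 350 × 3/16 = 65.625
  smooth-fruited non-bitter: 350 × 1/16 = 21.875

196.875, 65.625, 65.625, 21.875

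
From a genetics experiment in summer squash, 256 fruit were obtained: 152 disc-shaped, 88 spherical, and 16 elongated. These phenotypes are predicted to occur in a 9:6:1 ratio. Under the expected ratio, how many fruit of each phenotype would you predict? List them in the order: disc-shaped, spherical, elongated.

144, 96, 16

Total ratio parts = 16. Expected numbers out of 256:
  disc-shaped: 256 × 9/16 = 144
  spherical: 256 × 6/16 = 96
  elongated: 256 × 1/16 = 16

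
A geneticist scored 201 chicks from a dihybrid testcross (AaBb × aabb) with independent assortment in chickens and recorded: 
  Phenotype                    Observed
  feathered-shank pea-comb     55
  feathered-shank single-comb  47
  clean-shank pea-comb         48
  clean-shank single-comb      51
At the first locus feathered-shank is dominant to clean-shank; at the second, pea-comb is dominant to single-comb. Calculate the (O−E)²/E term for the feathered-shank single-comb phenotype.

A dihybrid testcross with independent assortment gives a 1:1:1:1 ratio.
Under the 1:1:1:1 hypothesis (Σ ratio = 4, N = 201):
  feathered-shank pea-comb: 201 × 1/4 = 50.25
  feathered-shank single-comb: 201 × 1/4 = 50.25
  clean-shank pea-comb: 201 × 1/4 = 50.25
  clean-shank single-comb: 201 × 1/4 = 50.25
Contribution of feathered-shank single-comb: (47 − 50.25)² / 50.25 = 0.2102

0.210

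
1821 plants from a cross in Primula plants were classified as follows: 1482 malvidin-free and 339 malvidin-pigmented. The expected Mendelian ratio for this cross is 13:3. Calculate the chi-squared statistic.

Expected counts for N = 1821 under a 13:3 ratio (total parts = 16):
  malvidin-free: 1821 × 13/16 = 1479.5625
  malvidin-pigmented: 1821 × 3/16 = 341.4375
χ² = Σ (O − E)² / E
  malvidin-free: (1482 − 1479.5625)² / 1479.5625 = 0.0040
  malvidin-pigmented: (339 − 341.4375)² / 341.4375 = 0.0174
χ² = 0.0040 + 0.0174 = 0.0214 ≈ 0.021

0.021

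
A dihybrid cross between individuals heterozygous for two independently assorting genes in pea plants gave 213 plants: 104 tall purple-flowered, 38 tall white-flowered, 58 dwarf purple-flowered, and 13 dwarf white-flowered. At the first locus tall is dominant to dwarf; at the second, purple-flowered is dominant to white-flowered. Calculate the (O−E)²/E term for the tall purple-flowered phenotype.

2.087

A dihybrid F₂ with independent assortment and complete dominance at both loci gives a 9:3:3:1 phenotypic ratio.
Under the 9:3:3:1 hypothesis (Σ ratio = 16, N = 213):
  tall purple-flowered: 213 × 9/16 = 119.8125
  tall white-flowered: 213 × 3/16 = 39.9375
  dwarf purple-flowered: 213 × 3/16 = 39.9375
  dwarf white-flowered: 213 × 1/16 = 13.3125
Contribution of tall purple-flowered: (104 − 119.8125)² / 119.8125 = 2.0869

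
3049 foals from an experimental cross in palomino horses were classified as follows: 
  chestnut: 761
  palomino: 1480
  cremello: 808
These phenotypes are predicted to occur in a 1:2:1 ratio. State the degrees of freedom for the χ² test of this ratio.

A goodness-of-fit test with 3 phenotype classes has df = 3 − 1 = 2.

2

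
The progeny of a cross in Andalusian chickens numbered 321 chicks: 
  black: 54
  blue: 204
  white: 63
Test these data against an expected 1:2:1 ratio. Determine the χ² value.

24.084

Expected counts for N = 321 under a 1:2:1 ratio (total parts = 4):
  black: 321 × 1/4 = 80.25
  blue: 321 × 2/4 = 160.5
  white: 321 × 1/4 = 80.25
χ² = Σ (O − E)² / E
  black: (54 − 80.25)² / 80.25 = 8.5864
  blue: (204 − 160.5)² / 160.5 = 11.7897
  white: (63 − 80.25)² / 80.25 = 3.7079
χ² = 8.5864 + 11.7897 + 3.7079 = 24.084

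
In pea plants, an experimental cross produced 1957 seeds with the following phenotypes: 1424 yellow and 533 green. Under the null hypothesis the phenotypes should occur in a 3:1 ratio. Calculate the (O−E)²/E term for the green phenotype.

Under the 3:1 hypothesis (Σ ratio = 4, N = 1957):
  yellow: 1957 × 3/4 = 1467.75
  green: 1957 × 1/4 = 489.25
Contribution of green: (533 − 489.25)² / 489.25 = 3.9122

3.912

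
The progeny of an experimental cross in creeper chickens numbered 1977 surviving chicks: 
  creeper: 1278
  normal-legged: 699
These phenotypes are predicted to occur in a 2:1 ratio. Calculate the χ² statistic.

Expected counts for N = 1977 under a 2:1 ratio (total parts = 3):
  creeper: 1977 × 2/3 = 1318
  normal-legged: 1977 × 1/3 = 659
χ² = Σ (O − E)² / E
  creeper: (1278 − 1318)² / 1318 = 1.2140
  normal-legged: (699 − 659)² / 659 = 2.4279
χ² = 1.2140 + 2.4279 = 3.6419 ≈ 3.642

3.642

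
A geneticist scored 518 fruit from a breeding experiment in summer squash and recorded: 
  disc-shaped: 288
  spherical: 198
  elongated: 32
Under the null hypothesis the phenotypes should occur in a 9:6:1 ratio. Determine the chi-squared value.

0.116

Expected counts for N = 518 under a 9:6:1 ratio (total parts = 16):
  disc-shaped: 518 × 9/16 = 291.375
  spherical: 518 × 6/16 = 194.25
  elongated: 518 × 1/16 = 32.375
χ² = Σ (O − E)² / E
  disc-shaped: (288 − 291.375)² / 291.375 = 0.0391
  spherical: (198 − 194.25)² / 194.25 = 0.0724
  elongated: (32 − 32.375)² / 32.375 = 0.0043
χ² = 0.0391 + 0.0724 + 0.0043 = 0.1158 ≈ 0.116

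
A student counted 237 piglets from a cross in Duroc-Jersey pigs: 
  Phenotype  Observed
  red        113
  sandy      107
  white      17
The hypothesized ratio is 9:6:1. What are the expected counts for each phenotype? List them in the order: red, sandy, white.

133.3125, 88.875, 14.8125

The 9:6:1 ratio has 16 parts, so with N = 237 the expected counts are:
  red: 237 × 9/16 = 133.3125
  sandy: 237 × 6/16 = 88.875
  white: 237 × 1/16 = 14.8125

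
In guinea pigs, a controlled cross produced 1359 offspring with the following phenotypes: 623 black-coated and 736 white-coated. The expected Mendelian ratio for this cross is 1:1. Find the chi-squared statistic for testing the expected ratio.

9.396

The 1:1 ratio has 2 parts, so with N = 1359 the expected counts are:
  black-coated: 1359 × 1/2 = 679.5
  white-coated: 1359 × 1/2 = 679.5
χ² = Σ (O − E)² / E
  black-coated: (623 − 679.5)² / 679.5 = 4.6979
  white-coated: (736 − 679.5)² / 679.5 = 4.6979
χ² = 4.6979 + 4.6979 = 9.3958 ≈ 9.396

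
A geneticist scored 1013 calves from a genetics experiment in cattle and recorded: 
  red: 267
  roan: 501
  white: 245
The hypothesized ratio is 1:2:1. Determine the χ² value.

Under the 1:2:1 hypothesis (Σ ratio = 4, N = 1013):
  red: 1013 × 1/4 = 253.25
  roan: 1013 × 2/4 = 506.5
  white: 1013 × 1/4 = 253.25
χ² = Σ (O − E)² / E
  red: (267 − 253.25)² / 253.25 = 0.7465
  roan: (501 − 506.5)² / 506.5 = 0.0597
  white: (245 − 253.25)² / 253.25 = 0.2688
χ² = 0.7465 + 0.0597 + 0.2688 = 1.075

1.075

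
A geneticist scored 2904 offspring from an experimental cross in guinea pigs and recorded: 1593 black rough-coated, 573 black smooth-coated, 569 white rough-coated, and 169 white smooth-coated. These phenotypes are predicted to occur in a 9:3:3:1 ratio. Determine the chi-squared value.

4.459

Expected counts for N = 2904 under a 9:3:3:1 ratio (total parts = 16):
  black rough-coated: 2904 × 9/16 = 1633.5
  black smooth-coated: 2904 × 3/16 = 544.5
  white rough-coated: 2904 × 3/16 = 544.5
  white smooth-coated: 2904 × 1/16 = 181.5
χ² = Σ (O − E)² / E
  black rough-coated: (1593 − 1633.5)² / 1633.5 = 1.0041
  black smooth-coated: (573 − 544.5)² / 544.5 = 1.4917
  white rough-coated: (569 − 544.5)² / 544.5 = 1.1024
  white smooth-coated: (169 − 181.5)² / 181.5 = 0.8609
χ² = 1.0041 + 1.4917 + 1.1024 + 0.8609 = 4.4591 ≈ 4.459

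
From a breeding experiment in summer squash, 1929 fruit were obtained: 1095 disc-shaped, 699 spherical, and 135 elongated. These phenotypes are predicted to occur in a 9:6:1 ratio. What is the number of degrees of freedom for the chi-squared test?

A goodness-of-fit test with 3 phenotype classes has df = 3 − 1 = 2.

2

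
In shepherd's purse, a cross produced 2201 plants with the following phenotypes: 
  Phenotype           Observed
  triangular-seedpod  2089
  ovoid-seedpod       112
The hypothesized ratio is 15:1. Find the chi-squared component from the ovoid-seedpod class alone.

Expected counts for N = 2201 under a 15:1 ratio (total parts = 16):
  triangular-seedpod: 2201 × 15/16 = 2063.4375
  ovoid-seedpod: 2201 × 1/16 = 137.5625
Contribution of ovoid-seedpod: (112 − 137.5625)² / 137.5625 = 4.7501

4.750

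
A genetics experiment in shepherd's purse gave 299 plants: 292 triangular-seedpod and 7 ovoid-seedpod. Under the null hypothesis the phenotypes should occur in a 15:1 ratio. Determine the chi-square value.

The 15:1 ratio has 16 parts, so with N = 299 the expected counts are:
  triangular-seedpod: 299 × 15/16 = 280.3125
  ovoid-seedpod: 299 × 1/16 = 18.6875
χ² = Σ (O − E)² / E
  triangular-seedpod: (292 − 280.3125)² / 280.3125 = 0.4873
  ovoid-seedpod: (7 − 18.6875)² / 18.6875 = 7.3096
χ² = 0.4873 + 7.3096 = 7.7969 ≈ 7.797

7.797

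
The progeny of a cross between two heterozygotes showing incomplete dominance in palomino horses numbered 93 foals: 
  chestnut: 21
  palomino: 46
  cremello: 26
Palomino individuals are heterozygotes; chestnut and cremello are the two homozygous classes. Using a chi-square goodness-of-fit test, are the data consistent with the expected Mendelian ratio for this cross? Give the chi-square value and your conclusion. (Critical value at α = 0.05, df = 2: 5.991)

0.548; consistent

With incomplete dominance, a heterozygote × heterozygote cross gives a 1:2:1 phenotypic ratio.
Total ratio parts = 4. Expected numbers out of 93:
  chestnut: 93 × 1/4 = 23.25
  palomino: 93 × 2/4 = 46.5
  cremello: 93 × 1/4 = 23.25
χ² = Σ (O − E)² / E
  chestnut: (21 − 23.25)² / 23.25 = 0.2177
  palomino: (46 − 46.5)² / 46.5 = 0.0054
  cremello: (26 − 23.25)² / 23.25 = 0.3253
χ² = 0.2177 + 0.0054 + 0.3253 = 0.5484 ≈ 0.548
Degrees of freedom = 3 − 1 = 2; critical value at α = 0.05 is 5.991.
Since 0.548 < 5.991, we fail to reject the null hypothesis — the data are consistent with the 1:2:1 ratio.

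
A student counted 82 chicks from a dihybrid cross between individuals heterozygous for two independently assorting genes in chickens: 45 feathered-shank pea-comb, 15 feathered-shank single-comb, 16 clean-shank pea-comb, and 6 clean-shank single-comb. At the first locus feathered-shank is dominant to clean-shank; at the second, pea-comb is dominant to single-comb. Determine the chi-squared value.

A dihybrid F₂ with independent assortment and complete dominance at both loci gives a 9:3:3:1 phenotypic ratio.
The 9:3:3:1 ratio has 16 parts, so with N = 82 the expected counts are:
  feathered-shank pea-comb: 82 × 9/16 = 46.125
  feathered-shank single-comb: 82 × 3/16 = 15.375
  clean-shank pea-comb: 82 × 3/16 = 15.375
  clean-shank single-comb: 82 × 1/16 = 5.125
χ² = Σ (O − E)² / E
  feathered-shank pea-comb: (45 − 46.125)² / 46.125 = 0.0274
  feathered-shank single-comb: (15 − 15.375)² / 15.375 = 0.0091
  clean-shank pea-comb: (16 − 15.375)² / 15.375 = 0.0254
  clean-shank single-comb: (6 − 5.125)² / 5.125 = 0.1494
χ² = 0.0274 + 0.0091 + 0.0254 + 0.1494 = 0.2113 ≈ 0.211

0.211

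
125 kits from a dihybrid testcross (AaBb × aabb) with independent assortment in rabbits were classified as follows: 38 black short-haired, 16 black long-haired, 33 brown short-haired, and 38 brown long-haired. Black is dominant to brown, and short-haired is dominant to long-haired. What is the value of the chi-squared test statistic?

10.456

A dihybrid testcross with independent assortment gives a 1:1:1:1 ratio.
Total ratio parts = 4. Expected numbers out of 125:
  black short-haired: 125 × 1/4 = 31.25
  black long-haired: 125 × 1/4 = 31.25
  brown short-haired: 125 × 1/4 = 31.25
  brown long-haired: 125 × 1/4 = 31.25
χ² = Σ (O − E)² / E
  black short-haired: (38 − 31.25)² / 31.25 = 1.4580
  black long-haired: (16 − 31.25)² / 31.25 = 7.4420
  brown short-haired: (33 − 31.25)² / 31.25 = 0.0980
  brown long-haired: (38 − 31.25)² / 31.25 = 1.4580
χ² = 1.4580 + 7.4420 + 0.0980 + 1.4580 = 10.456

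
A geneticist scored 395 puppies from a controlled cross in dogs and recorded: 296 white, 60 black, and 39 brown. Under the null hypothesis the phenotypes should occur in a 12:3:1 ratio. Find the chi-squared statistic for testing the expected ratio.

Expected counts for N = 395 under a 12:3:1 ratio (total parts = 16):
  white: 395 × 12/16 = 296.25
  black: 395 × 3/16 = 74.0625
  brown: 395 × 1/16 = 24.6875
χ² = Σ (O − E)² / E
  white: (296 − 296.25)² / 296.25 = 0.0002
  black: (60 − 74.0625)² / 74.0625 = 2.6701
  brown: (39 − 24.6875)² / 24.6875 = 8.2976
χ² = 0.0002 + 2.6701 + 8.2976 = 10.9679 ≈ 10.968

10.968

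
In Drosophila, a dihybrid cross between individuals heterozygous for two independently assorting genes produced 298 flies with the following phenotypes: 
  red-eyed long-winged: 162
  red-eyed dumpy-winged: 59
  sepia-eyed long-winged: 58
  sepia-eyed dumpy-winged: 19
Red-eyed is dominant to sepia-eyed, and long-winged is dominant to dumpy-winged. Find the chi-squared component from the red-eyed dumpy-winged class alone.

0.175

A dihybrid F₂ with independent assortment and complete dominance at both loci gives a 9:3:3:1 phenotypic ratio.
Total ratio parts = 16. Expected numbers out of 298:
  red-eyed long-winged: 298 × 9/16 = 167.625
  red-eyed dumpy-winged: 298 × 3/16 = 55.875
  sepia-eyed long-winged: 298 × 3/16 = 55.875
  sepia-eyed dumpy-winged: 298 × 1/16 = 18.625
Contribution of red-eyed dumpy-winged: (59 − 55.875)² / 55.875 = 0.1748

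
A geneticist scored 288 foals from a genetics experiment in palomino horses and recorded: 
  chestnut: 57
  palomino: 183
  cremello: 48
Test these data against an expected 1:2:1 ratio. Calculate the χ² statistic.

21.688

Under the 1:2:1 hypothesis (Σ ratio = 4, N = 288):
  chestnut: 288 × 1/4 = 72
  palomino: 288 × 2/4 = 144
  cremello: 288 × 1/4 = 72
χ² = Σ (O − E)² / E
  chestnut: (57 − 72)² / 72 = 3.1250
  palomino: (183 − 144)² / 144 = 10.5625
  cremello: (48 − 72)² / 72 = 8.0000
χ² = 3.1250 + 10.5625 + 8.0000 = 21.6875 ≈ 21.688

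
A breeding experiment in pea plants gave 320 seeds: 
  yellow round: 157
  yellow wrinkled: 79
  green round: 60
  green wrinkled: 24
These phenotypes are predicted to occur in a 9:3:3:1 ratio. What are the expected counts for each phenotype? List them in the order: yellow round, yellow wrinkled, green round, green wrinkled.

Expected counts for N = 320 under a 9:3:3:1 ratio (total parts = 16):
  yellow round: 320 × 9/16 = 180
  yellow wrinkled: 320 × 3/16 = 60
  green round: 320 × 3/16 = 60
  green wrinkled: 320 × 1/16 = 20

180, 60, 60, 20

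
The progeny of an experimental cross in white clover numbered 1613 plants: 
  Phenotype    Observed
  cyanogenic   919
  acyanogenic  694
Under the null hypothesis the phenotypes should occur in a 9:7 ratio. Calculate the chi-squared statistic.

Expected counts for N = 1613 under a 9:7 ratio (total parts = 16):
  cyanogenic: 1613 × 9/16 = 907.3125
  acyanogenic: 1613 × 7/16 = 705.6875
χ² = Σ (O − E)² / E
  cyanogenic: (919 − 907.3125)² / 907.3125 = 0.1506
  acyanogenic: (694 − 705.6875)² / 705.6875 = 0.1936
χ² = 0.1506 + 0.1936 = 0.3442 ≈ 0.344

0.344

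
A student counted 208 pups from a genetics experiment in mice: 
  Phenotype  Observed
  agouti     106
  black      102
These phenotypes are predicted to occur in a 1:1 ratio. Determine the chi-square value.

0.077

The 1:1 ratio has 2 parts, so with N = 208 the expected counts are:
  agouti: 208 × 1/2 = 104
  black: 208 × 1/2 = 104
χ² = Σ (O − E)² / E
  agouti: (106 − 104)² / 104 = 0.0385
  black: (102 − 104)² / 104 = 0.0385
χ² = 0.0385 + 0.0385 = 0.077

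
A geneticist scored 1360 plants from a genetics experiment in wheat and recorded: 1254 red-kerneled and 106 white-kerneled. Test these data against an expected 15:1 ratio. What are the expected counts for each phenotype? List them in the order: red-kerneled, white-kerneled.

1275, 85

Total ratio parts = 16. Expected numbers out of 1360:
  red-kerneled: 1360 × 15/16 = 1275
  white-kerneled: 1360 × 1/16 = 85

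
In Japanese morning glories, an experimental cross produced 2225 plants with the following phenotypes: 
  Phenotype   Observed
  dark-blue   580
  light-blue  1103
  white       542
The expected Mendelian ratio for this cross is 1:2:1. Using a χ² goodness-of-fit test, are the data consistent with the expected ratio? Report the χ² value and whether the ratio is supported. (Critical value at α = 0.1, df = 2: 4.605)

Total ratio parts = 4. Expected numbers out of 2225:
  dark-blue: 2225 × 1/4 = 556.25
  light-blue: 2225 × 2/4 = 1112.5
  white: 2225 × 1/4 = 556.25
χ² = Σ (O − E)² / E
  dark-blue: (580 − 556.25)² / 556.25 = 1.0140
  light-blue: (1103 − 1112.5)² / 1112.5 = 0.0811
  white: (542 − 556.25)² / 556.25 = 0.3651
χ² = 1.0140 + 0.0811 + 0.3651 = 1.4602 ≈ 1.460
Degrees of freedom = 3 − 1 = 2; critical value at α = 0.1 is 4.605.
Since 1.460 < 4.605, we fail to reject the null hypothesis — the data are consistent with the 1:2:1 ratio.

1.460; consistent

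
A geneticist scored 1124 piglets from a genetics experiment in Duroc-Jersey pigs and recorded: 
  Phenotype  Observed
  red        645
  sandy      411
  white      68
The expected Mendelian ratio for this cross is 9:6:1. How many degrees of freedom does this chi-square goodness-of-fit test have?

A goodness-of-fit test with 3 phenotype classes has df = 3 − 1 = 2.

2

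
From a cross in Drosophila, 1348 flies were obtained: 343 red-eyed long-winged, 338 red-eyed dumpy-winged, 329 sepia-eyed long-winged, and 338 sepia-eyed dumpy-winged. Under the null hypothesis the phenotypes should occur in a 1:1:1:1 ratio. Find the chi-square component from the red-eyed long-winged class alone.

The 1:1:1:1 ratio has 4 parts, so with N = 1348 the expected counts are:
  red-eyed long-winged: 1348 × 1/4 = 337
  red-eyed dumpy-winged: 1348 × 1/4 = 337
  sepia-eyed long-winged: 1348 × 1/4 = 337
  sepia-eyed dumpy-winged: 1348 × 1/4 = 337
Contribution of red-eyed long-winged: (343 − 337)² / 337 = 0.1068

0.107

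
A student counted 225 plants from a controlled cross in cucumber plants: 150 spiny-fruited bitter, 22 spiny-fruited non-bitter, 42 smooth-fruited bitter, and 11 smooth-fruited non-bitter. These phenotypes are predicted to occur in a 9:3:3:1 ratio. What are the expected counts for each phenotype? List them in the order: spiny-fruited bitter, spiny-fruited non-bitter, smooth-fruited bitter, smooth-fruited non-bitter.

126.5625, 42.1875, 42.1875, 14.0625

The 9:3:3:1 ratio has 16 parts, so with N = 225 the expected counts are:
  spiny-fruited bitter: 225 × 9/16 = 126.5625
  spiny-fruited non-bitter: 225 × 3/16 = 42.1875
  smooth-fruited bitter: 225 × 3/16 = 42.1875
  smooth-fruited non-bitter: 225 × 1/16 = 14.0625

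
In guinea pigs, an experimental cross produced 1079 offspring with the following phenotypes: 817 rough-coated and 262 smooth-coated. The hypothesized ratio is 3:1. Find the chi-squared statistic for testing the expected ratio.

The 3:1 ratio has 4 parts, so with N = 1079 the expected counts are:
  rough-coated: 1079 × 3/4 = 809.25
  smooth-coated: 1079 × 1/4 = 269.75
χ² = Σ (O − E)² / E
  rough-coated: (817 − 809.25)² / 809.25 = 0.0742
  smooth-coated: (262 − 269.75)² / 269.75 = 0.2227
χ² = 0.0742 + 0.2227 = 0.2969 ≈ 0.297

0.297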